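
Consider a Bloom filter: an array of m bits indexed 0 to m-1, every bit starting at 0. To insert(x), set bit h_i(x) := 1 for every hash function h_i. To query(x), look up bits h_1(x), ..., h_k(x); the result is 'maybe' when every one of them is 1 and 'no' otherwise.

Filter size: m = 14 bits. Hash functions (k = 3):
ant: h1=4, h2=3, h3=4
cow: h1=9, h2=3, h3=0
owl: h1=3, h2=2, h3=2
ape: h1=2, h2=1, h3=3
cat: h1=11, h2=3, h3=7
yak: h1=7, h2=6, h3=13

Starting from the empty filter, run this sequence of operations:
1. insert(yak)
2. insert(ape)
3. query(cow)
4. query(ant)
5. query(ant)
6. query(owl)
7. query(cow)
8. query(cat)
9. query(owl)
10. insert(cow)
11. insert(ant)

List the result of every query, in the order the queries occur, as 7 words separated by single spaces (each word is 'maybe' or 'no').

Start: bits=00000000000000
Op 1: insert yak -> sets bits 6 7 13 -> bits=00000011000001
Op 2: insert ape -> sets bits 1 2 3 -> bits=01110011000001
Op 3: query cow -> checks bit0=0, bit3=1, bit9=0 (has a 0) -> no
Op 4: query ant -> checks bit3=1, bit4=0 (has a 0) -> no
Op 5: query ant -> checks bit3=1, bit4=0 (has a 0) -> no
Op 6: query owl -> checks bit2=1, bit3=1 (all 1) -> maybe
Op 7: query cow -> checks bit0=0, bit3=1, bit9=0 (has a 0) -> no
Op 8: query cat -> checks bit3=1, bit7=1, bit11=0 (has a 0) -> no
Op 9: query owl -> checks bit2=1, bit3=1 (all 1) -> maybe
Op 10: insert cow -> sets bits 0 3 9 -> bits=11110011010001
Op 11: insert ant -> sets bits 3 4 -> bits=11111011010001
Query results in order: no no no maybe no no maybe

Answer: no no no maybe no no maybe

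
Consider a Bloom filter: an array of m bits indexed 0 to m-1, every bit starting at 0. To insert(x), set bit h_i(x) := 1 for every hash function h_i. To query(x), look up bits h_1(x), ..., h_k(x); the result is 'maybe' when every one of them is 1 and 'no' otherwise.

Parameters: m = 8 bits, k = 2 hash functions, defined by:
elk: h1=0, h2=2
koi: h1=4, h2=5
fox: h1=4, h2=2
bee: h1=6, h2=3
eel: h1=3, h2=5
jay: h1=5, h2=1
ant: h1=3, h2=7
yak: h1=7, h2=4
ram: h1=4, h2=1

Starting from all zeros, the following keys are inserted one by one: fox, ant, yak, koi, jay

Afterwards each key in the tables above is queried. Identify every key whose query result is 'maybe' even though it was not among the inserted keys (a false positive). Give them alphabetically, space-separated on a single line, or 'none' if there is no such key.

Answer: eel ram

Derivation:
Start: bits=00000000
After insert 'fox': sets bits 2 4 -> bits=00101000
After insert 'ant': sets bits 3 7 -> bits=00111001
After insert 'yak': sets bits 4 7 -> bits=00111001
After insert 'koi': sets bits 4 5 -> bits=00111101
After insert 'jay': sets bits 1 5 -> bits=01111101
Not inserted: bee eel elk ram — query each against bits=01111101:
query bee: checks bit3=1, bit6=0 (has a 0) -> no => not a false positive
query eel: checks bit3=1, bit5=1 (all 1) -> maybe => FALSE POSITIVE
query elk: checks bit0=0, bit2=1 (has a 0) -> no => not a false positive
query ram: checks bit1=1, bit4=1 (all 1) -> maybe => FALSE POSITIVE
False positives (alphabetical): eel ram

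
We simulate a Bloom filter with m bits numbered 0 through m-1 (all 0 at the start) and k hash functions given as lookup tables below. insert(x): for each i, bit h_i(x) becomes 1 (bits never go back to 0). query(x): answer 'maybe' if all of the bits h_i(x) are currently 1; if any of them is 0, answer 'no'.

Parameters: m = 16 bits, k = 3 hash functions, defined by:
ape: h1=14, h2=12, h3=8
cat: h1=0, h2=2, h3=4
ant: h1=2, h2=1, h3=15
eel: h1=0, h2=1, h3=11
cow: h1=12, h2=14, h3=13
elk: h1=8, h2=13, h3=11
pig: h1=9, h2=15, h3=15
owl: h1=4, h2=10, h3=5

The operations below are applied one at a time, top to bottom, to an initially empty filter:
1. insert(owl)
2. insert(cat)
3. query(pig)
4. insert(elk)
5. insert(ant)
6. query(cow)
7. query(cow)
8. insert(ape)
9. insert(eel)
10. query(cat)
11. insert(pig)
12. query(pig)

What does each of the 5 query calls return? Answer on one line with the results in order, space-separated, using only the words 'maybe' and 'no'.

Answer: no no no maybe maybe

Derivation:
Start: bits=0000000000000000
Op 1: insert owl -> sets bits 4 5 10 -> bits=0000110000100000
Op 2: insert cat -> sets bits 0 2 4 -> bits=1010110000100000
Op 3: query pig -> checks bit9=0, bit15=0 (has a 0) -> no
Op 4: insert elk -> sets bits 8 11 13 -> bits=1010110010110100
Op 5: insert ant -> sets bits 1 2 15 -> bits=1110110010110101
Op 6: query cow -> checks bit12=0, bit13=1, bit14=0 (has a 0) -> no
Op 7: query cow -> checks bit12=0, bit13=1, bit14=0 (has a 0) -> no
Op 8: insert ape -> sets bits 8 12 14 -> bits=1110110010111111
Op 9: insert eel -> sets bits 0 1 11 -> bits=1110110010111111
Op 10: query cat -> checks bit0=1, bit2=1, bit4=1 (all 1) -> maybe
Op 11: insert pig -> sets bits 9 15 -> bits=1110110011111111
Op 12: query pig -> checks bit9=1, bit15=1 (all 1) -> maybe
Query results in order: no no no maybe maybe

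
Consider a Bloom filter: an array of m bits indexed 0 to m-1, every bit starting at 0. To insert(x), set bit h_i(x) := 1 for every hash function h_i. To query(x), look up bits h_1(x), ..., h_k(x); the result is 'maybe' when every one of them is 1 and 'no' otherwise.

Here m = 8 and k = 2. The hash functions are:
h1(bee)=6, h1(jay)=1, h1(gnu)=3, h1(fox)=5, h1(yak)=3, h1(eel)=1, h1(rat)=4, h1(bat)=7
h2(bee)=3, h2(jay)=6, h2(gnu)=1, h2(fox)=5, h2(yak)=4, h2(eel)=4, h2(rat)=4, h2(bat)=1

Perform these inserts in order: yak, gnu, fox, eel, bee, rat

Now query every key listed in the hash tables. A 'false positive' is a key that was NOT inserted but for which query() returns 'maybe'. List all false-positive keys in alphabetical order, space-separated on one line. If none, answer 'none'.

Answer: jay

Derivation:
Start: bits=00000000
After insert 'yak': sets bits 3 4 -> bits=00011000
After insert 'gnu': sets bits 1 3 -> bits=01011000
After insert 'fox': sets bits 5 -> bits=01011100
After insert 'eel': sets bits 1 4 -> bits=01011100
After insert 'bee': sets bits 3 6 -> bits=01011110
After insert 'rat': sets bits 4 -> bits=01011110
Not inserted: bat jay — query each against bits=01011110:
query bat: checks bit1=1, bit7=0 (has a 0) -> no => not a false positive
query jay: checks bit1=1, bit6=1 (all 1) -> maybe => FALSE POSITIVE
False positives (alphabetical): jay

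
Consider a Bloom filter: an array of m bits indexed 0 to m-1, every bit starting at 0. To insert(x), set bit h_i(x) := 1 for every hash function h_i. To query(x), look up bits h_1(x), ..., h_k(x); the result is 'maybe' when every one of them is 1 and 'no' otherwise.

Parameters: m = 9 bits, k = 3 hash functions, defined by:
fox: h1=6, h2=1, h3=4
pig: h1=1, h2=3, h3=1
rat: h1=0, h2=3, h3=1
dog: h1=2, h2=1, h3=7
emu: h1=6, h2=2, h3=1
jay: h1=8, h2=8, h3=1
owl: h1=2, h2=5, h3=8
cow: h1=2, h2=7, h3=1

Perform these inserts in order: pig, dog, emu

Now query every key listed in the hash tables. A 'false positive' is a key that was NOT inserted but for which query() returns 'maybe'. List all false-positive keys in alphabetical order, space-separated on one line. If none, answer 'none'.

Answer: cow

Derivation:
Start: bits=000000000
After insert 'pig': sets bits 1 3 -> bits=010100000
After insert 'dog': sets bits 1 2 7 -> bits=011100010
After insert 'emu': sets bits 1 2 6 -> bits=011100110
Not inserted: cow fox jay owl rat — query each against bits=011100110:
query cow: checks bit1=1, bit2=1, bit7=1 (all 1) -> maybe => FALSE POSITIVE
query fox: checks bit1=1, bit4=0, bit6=1 (has a 0) -> no => not a false positive
query jay: checks bit1=1, bit8=0 (has a 0) -> no => not a false positive
query owl: checks bit2=1, bit5=0, bit8=0 (has a 0) -> no => not a false positive
query rat: checks bit0=0, bit1=1, bit3=1 (has a 0) -> no => not a false positive
False positives (alphabetical): cow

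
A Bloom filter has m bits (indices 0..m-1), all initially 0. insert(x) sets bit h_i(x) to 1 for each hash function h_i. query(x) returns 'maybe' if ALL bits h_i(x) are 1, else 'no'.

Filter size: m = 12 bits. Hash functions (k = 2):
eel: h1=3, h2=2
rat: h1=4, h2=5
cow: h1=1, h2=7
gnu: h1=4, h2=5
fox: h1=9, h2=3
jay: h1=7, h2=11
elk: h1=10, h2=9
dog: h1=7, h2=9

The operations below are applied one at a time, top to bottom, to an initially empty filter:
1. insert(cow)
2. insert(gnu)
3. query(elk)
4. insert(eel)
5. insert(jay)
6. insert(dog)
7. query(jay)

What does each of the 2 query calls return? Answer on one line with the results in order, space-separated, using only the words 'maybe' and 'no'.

Start: bits=000000000000
Op 1: insert cow -> sets bits 1 7 -> bits=010000010000
Op 2: insert gnu -> sets bits 4 5 -> bits=010011010000
Op 3: query elk -> checks bit9=0, bit10=0 (has a 0) -> no
Op 4: insert eel -> sets bits 2 3 -> bits=011111010000
Op 5: insert jay -> sets bits 7 11 -> bits=011111010001
Op 6: insert dog -> sets bits 7 9 -> bits=011111010101
Op 7: query jay -> checks bit7=1, bit11=1 (all 1) -> maybe
Query results in order: no maybe

Answer: no maybe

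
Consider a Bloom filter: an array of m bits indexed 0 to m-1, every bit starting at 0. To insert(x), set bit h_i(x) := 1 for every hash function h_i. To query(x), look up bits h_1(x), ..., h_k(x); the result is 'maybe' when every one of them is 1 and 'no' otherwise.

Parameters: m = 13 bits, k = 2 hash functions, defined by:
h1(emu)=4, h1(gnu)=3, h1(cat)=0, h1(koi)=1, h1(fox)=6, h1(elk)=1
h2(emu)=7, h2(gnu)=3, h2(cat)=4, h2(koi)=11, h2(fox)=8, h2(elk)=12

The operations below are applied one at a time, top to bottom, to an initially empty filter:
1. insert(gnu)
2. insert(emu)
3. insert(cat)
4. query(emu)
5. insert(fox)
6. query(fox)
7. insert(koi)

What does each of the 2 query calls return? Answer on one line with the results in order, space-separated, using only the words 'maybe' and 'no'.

Answer: maybe maybe

Derivation:
Start: bits=0000000000000
Op 1: insert gnu -> sets bits 3 -> bits=0001000000000
Op 2: insert emu -> sets bits 4 7 -> bits=0001100100000
Op 3: insert cat -> sets bits 0 4 -> bits=1001100100000
Op 4: query emu -> checks bit4=1, bit7=1 (all 1) -> maybe
Op 5: insert fox -> sets bits 6 8 -> bits=1001101110000
Op 6: query fox -> checks bit6=1, bit8=1 (all 1) -> maybe
Op 7: insert koi -> sets bits 1 11 -> bits=1101101110010
Query results in order: maybe maybe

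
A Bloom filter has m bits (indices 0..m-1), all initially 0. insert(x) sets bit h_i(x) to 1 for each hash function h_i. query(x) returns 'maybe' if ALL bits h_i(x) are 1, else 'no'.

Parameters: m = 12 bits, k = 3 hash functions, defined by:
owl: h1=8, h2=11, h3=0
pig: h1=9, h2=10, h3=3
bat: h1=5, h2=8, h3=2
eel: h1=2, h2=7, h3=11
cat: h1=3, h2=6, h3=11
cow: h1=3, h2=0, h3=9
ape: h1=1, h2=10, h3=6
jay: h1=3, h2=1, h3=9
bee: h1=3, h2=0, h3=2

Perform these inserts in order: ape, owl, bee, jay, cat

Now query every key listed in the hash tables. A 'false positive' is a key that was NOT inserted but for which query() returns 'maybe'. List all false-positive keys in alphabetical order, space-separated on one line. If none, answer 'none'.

Answer: cow pig

Derivation:
Start: bits=000000000000
After insert 'ape': sets bits 1 6 10 -> bits=010000100010
After insert 'owl': sets bits 0 8 11 -> bits=110000101011
After insert 'bee': sets bits 0 2 3 -> bits=111100101011
After insert 'jay': sets bits 1 3 9 -> bits=111100101111
After insert 'cat': sets bits 3 6 11 -> bits=111100101111
Not inserted: bat cow eel pig — query each against bits=111100101111:
query bat: checks bit2=1, bit5=0, bit8=1 (has a 0) -> no => not a false positive
query cow: checks bit0=1, bit3=1, bit9=1 (all 1) -> maybe => FALSE POSITIVE
query eel: checks bit2=1, bit7=0, bit11=1 (has a 0) -> no => not a false positive
query pig: checks bit3=1, bit9=1, bit10=1 (all 1) -> maybe => FALSE POSITIVE
False positives (alphabetical): cow pig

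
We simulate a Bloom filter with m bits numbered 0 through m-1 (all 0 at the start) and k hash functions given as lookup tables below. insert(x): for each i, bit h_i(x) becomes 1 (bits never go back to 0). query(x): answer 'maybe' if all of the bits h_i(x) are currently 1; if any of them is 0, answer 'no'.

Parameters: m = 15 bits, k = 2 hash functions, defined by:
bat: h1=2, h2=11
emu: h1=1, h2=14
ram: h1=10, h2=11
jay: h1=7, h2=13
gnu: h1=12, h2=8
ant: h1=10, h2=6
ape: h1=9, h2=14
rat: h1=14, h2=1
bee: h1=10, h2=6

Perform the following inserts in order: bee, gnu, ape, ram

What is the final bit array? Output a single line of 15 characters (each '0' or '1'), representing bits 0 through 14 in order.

Start: bits=000000000000000
After insert 'bee': sets bits 6 10 -> bits=000000100010000
After insert 'gnu': sets bits 8 12 -> bits=000000101010100
After insert 'ape': sets bits 9 14 -> bits=000000101110101
After insert 'ram': sets bits 10 11 -> bits=000000101111101

Answer: 000000101111101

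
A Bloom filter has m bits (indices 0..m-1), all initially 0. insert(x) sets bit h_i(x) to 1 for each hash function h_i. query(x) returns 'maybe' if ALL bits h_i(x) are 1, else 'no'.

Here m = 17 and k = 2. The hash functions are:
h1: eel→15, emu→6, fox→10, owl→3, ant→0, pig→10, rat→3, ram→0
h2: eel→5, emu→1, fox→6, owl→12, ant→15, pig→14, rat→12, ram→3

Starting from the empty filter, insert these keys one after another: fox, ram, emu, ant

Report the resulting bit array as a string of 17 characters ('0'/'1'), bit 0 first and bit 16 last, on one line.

Answer: 11010010001000010

Derivation:
Start: bits=00000000000000000
After insert 'fox': sets bits 6 10 -> bits=00000010001000000
After insert 'ram': sets bits 0 3 -> bits=10010010001000000
After insert 'emu': sets bits 1 6 -> bits=11010010001000000
After insert 'ant': sets bits 0 15 -> bits=11010010001000010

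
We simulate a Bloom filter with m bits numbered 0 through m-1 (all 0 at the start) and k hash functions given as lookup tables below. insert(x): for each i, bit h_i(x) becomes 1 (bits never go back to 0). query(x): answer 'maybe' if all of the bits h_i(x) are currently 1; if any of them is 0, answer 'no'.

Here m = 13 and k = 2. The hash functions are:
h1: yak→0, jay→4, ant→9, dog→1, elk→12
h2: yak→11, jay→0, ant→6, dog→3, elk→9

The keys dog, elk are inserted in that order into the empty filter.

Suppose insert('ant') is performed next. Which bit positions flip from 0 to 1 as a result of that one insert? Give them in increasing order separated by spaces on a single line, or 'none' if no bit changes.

Answer: 6

Derivation:
Start: bits=0000000000000
After insert 'dog': sets bits 1 3 -> bits=0101000000000
After insert 'elk': sets bits 9 12 -> bits=0101000001001
insert 'ant' would touch bits 6 9; currently bit6=0, bit9=1
Bits that are 0 among those (would change 0->1): 6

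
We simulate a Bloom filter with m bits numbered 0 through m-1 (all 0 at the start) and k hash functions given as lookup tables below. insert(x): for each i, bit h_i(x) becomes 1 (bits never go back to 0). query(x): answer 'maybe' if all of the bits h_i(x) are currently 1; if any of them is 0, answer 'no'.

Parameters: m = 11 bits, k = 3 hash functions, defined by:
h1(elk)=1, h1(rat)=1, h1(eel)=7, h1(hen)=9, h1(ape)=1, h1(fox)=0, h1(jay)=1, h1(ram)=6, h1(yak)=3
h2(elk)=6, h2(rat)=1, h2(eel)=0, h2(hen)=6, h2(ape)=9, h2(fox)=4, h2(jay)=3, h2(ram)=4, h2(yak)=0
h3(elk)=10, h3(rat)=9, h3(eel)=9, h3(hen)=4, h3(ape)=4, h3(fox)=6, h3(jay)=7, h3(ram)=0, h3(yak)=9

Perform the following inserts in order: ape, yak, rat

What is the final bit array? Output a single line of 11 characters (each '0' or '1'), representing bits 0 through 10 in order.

Answer: 11011000010

Derivation:
Start: bits=00000000000
After insert 'ape': sets bits 1 4 9 -> bits=01001000010
After insert 'yak': sets bits 0 3 9 -> bits=11011000010
After insert 'rat': sets bits 1 9 -> bits=11011000010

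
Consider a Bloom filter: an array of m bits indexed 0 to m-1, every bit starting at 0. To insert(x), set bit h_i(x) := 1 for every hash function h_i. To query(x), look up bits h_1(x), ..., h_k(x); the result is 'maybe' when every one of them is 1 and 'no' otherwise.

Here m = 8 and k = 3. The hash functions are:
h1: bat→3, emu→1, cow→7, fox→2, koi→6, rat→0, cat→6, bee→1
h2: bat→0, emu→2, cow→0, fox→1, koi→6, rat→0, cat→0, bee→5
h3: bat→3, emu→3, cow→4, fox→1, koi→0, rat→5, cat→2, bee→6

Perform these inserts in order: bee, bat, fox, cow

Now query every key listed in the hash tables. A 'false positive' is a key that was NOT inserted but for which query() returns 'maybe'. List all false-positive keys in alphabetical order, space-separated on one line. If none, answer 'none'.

Start: bits=00000000
After insert 'bee': sets bits 1 5 6 -> bits=01000110
After insert 'bat': sets bits 0 3 -> bits=11010110
After insert 'fox': sets bits 1 2 -> bits=11110110
After insert 'cow': sets bits 0 4 7 -> bits=11111111
Not inserted: cat emu koi rat — query each against bits=11111111:
query cat: checks bit0=1, bit2=1, bit6=1 (all 1) -> maybe => FALSE POSITIVE
query emu: checks bit1=1, bit2=1, bit3=1 (all 1) -> maybe => FALSE POSITIVE
query koi: checks bit0=1, bit6=1 (all 1) -> maybe => FALSE POSITIVE
query rat: checks bit0=1, bit5=1 (all 1) -> maybe => FALSE POSITIVE
False positives (alphabetical): cat emu koi rat

Answer: cat emu koi rat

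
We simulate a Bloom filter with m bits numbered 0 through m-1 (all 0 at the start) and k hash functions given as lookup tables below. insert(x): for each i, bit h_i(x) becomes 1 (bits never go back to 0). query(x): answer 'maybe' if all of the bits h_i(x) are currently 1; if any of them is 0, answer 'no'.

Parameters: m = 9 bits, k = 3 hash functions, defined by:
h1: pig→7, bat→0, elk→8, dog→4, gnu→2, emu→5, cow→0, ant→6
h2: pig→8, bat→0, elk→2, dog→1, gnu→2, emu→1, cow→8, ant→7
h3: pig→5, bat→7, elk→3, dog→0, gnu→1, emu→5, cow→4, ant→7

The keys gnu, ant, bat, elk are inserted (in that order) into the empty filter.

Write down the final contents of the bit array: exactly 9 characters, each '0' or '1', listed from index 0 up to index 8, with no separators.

Answer: 111100111

Derivation:
Start: bits=000000000
After insert 'gnu': sets bits 1 2 -> bits=011000000
After insert 'ant': sets bits 6 7 -> bits=011000110
After insert 'bat': sets bits 0 7 -> bits=111000110
After insert 'elk': sets bits 2 3 8 -> bits=111100111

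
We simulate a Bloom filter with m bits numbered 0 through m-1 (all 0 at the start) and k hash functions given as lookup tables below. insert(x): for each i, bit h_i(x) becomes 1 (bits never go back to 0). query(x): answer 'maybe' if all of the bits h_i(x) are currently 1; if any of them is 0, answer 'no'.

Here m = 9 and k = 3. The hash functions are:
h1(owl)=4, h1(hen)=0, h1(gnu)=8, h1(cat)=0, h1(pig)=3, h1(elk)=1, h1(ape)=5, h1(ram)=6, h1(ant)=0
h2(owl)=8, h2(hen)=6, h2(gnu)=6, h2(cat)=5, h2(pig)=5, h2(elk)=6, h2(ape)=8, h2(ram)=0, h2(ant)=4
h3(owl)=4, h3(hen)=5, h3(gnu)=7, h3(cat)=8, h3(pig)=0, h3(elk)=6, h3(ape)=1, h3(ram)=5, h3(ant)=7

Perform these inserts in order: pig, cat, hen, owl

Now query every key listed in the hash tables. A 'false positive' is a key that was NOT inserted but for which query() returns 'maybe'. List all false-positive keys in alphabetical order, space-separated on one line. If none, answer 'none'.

Start: bits=000000000
After insert 'pig': sets bits 0 3 5 -> bits=100101000
After insert 'cat': sets bits 0 5 8 -> bits=100101001
After insert 'hen': sets bits 0 5 6 -> bits=100101101
After insert 'owl': sets bits 4 8 -> bits=100111101
Not inserted: ant ape elk gnu ram — query each against bits=100111101:
query ant: checks bit0=1, bit4=1, bit7=0 (has a 0) -> no => not a false positive
query ape: checks bit1=0, bit5=1, bit8=1 (has a 0) -> no => not a false positive
query elk: checks bit1=0, bit6=1 (has a 0) -> no => not a false positive
query gnu: checks bit6=1, bit7=0, bit8=1 (has a 0) -> no => not a false positive
query ram: checks bit0=1, bit5=1, bit6=1 (all 1) -> maybe => FALSE POSITIVE
False positives (alphabetical): ram

Answer: ram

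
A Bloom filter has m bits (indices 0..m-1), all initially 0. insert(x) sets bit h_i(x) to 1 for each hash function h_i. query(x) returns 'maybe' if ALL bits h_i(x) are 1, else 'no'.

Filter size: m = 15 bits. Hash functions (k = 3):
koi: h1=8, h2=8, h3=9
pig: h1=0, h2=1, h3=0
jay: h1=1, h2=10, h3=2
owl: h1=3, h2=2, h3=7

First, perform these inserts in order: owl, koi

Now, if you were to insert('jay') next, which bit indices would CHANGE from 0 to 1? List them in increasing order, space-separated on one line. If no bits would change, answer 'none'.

Start: bits=000000000000000
After insert 'owl': sets bits 2 3 7 -> bits=001100010000000
After insert 'koi': sets bits 8 9 -> bits=001100011100000
insert 'jay' would touch bits 1 2 10; currently bit1=0, bit2=1, bit10=0
Bits that are 0 among those (would change 0->1): 1 10

Answer: 1 10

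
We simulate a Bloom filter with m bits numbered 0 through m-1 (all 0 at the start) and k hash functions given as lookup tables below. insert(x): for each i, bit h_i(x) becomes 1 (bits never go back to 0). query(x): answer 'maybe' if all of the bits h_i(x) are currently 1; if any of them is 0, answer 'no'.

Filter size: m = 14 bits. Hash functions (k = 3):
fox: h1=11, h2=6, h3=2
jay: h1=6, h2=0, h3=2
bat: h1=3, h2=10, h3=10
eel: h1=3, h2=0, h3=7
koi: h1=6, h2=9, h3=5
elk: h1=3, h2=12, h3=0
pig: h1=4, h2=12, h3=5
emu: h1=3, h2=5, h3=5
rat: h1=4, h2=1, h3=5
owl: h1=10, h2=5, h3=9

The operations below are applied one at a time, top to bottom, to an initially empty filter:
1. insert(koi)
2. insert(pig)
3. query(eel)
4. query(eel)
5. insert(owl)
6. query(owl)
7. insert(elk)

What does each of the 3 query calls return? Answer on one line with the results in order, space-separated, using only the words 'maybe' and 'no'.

Start: bits=00000000000000
Op 1: insert koi -> sets bits 5 6 9 -> bits=00000110010000
Op 2: insert pig -> sets bits 4 5 12 -> bits=00001110010010
Op 3: query eel -> checks bit0=0, bit3=0, bit7=0 (has a 0) -> no
Op 4: query eel -> checks bit0=0, bit3=0, bit7=0 (has a 0) -> no
Op 5: insert owl -> sets bits 5 9 10 -> bits=00001110011010
Op 6: query owl -> checks bit5=1, bit9=1, bit10=1 (all 1) -> maybe
Op 7: insert elk -> sets bits 0 3 12 -> bits=10011110011010
Query results in order: no no maybe

Answer: no no maybe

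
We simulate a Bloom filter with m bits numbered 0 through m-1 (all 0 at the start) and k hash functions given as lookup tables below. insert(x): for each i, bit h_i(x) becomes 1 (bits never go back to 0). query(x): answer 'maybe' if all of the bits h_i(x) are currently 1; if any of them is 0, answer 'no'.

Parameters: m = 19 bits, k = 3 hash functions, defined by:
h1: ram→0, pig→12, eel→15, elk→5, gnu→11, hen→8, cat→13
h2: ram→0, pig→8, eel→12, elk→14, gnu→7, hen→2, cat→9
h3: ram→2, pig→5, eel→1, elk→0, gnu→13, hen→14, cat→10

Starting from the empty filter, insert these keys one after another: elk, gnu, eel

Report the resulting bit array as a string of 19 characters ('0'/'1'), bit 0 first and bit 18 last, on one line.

Start: bits=0000000000000000000
After insert 'elk': sets bits 0 5 14 -> bits=1000010000000010000
After insert 'gnu': sets bits 7 11 13 -> bits=1000010100010110000
After insert 'eel': sets bits 1 12 15 -> bits=1100010100011111000

Answer: 1100010100011111000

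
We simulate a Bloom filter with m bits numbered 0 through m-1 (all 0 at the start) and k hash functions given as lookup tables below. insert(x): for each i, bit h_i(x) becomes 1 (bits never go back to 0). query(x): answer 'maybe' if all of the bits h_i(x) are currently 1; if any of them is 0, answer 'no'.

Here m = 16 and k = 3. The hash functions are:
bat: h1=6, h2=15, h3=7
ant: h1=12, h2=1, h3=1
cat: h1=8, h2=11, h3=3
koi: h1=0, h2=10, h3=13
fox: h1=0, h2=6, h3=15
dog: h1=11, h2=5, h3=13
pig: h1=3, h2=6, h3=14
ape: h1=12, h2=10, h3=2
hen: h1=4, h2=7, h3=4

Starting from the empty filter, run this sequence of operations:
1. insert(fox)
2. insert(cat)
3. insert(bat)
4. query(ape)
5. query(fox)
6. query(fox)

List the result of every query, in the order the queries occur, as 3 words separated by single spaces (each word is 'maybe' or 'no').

Answer: no maybe maybe

Derivation:
Start: bits=0000000000000000
Op 1: insert fox -> sets bits 0 6 15 -> bits=1000001000000001
Op 2: insert cat -> sets bits 3 8 11 -> bits=1001001010010001
Op 3: insert bat -> sets bits 6 7 15 -> bits=1001001110010001
Op 4: query ape -> checks bit2=0, bit10=0, bit12=0 (has a 0) -> no
Op 5: query fox -> checks bit0=1, bit6=1, bit15=1 (all 1) -> maybe
Op 6: query fox -> checks bit0=1, bit6=1, bit15=1 (all 1) -> maybe
Query results in order: no maybe maybe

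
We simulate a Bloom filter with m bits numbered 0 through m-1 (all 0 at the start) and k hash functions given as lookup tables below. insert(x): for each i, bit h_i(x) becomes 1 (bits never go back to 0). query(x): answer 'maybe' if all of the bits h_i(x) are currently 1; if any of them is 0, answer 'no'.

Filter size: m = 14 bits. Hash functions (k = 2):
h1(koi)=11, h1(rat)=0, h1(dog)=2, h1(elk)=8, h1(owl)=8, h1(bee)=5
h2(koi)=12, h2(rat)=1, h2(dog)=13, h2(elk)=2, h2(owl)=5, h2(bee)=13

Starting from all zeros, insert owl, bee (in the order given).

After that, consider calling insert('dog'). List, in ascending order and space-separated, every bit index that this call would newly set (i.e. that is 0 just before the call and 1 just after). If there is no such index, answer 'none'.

Answer: 2

Derivation:
Start: bits=00000000000000
After insert 'owl': sets bits 5 8 -> bits=00000100100000
After insert 'bee': sets bits 5 13 -> bits=00000100100001
insert 'dog' would touch bits 2 13; currently bit2=0, bit13=1
Bits that are 0 among those (would change 0->1): 2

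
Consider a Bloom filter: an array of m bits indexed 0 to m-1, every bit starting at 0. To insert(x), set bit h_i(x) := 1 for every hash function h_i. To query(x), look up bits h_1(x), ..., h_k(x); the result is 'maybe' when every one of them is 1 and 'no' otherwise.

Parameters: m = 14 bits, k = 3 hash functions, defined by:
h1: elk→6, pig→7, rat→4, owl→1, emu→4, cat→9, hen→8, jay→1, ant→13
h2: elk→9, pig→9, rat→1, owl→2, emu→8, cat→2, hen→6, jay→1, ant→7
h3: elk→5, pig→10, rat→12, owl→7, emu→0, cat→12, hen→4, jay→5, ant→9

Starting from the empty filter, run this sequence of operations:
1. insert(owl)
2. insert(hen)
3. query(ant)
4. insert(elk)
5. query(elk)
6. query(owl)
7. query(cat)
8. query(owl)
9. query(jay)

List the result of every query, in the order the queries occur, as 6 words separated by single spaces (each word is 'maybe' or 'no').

Start: bits=00000000000000
Op 1: insert owl -> sets bits 1 2 7 -> bits=01100001000000
Op 2: insert hen -> sets bits 4 6 8 -> bits=01101011100000
Op 3: query ant -> checks bit7=1, bit9=0, bit13=0 (has a 0) -> no
Op 4: insert elk -> sets bits 5 6 9 -> bits=01101111110000
Op 5: query elk -> checks bit5=1, bit6=1, bit9=1 (all 1) -> maybe
Op 6: query owl -> checks bit1=1, bit2=1, bit7=1 (all 1) -> maybe
Op 7: query cat -> checks bit2=1, bit9=1, bit12=0 (has a 0) -> no
Op 8: query owl -> checks bit1=1, bit2=1, bit7=1 (all 1) -> maybe
Op 9: query jay -> checks bit1=1, bit5=1 (all 1) -> maybe
Query results in order: no maybe maybe no maybe maybe

Answer: no maybe maybe no maybe maybe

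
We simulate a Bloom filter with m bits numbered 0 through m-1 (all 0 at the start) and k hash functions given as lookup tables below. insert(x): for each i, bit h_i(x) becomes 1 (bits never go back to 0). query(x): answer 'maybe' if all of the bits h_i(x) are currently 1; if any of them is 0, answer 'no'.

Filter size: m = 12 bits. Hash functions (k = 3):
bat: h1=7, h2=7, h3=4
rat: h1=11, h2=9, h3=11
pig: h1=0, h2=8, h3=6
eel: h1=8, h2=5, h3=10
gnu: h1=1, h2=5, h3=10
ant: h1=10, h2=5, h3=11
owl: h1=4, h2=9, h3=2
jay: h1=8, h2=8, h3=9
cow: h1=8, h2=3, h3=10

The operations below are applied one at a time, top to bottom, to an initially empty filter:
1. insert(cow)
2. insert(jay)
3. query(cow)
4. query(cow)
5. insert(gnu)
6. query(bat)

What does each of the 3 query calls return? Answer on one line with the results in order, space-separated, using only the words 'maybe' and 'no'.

Start: bits=000000000000
Op 1: insert cow -> sets bits 3 8 10 -> bits=000100001010
Op 2: insert jay -> sets bits 8 9 -> bits=000100001110
Op 3: query cow -> checks bit3=1, bit8=1, bit10=1 (all 1) -> maybe
Op 4: query cow -> checks bit3=1, bit8=1, bit10=1 (all 1) -> maybe
Op 5: insert gnu -> sets bits 1 5 10 -> bits=010101001110
Op 6: query bat -> checks bit4=0, bit7=0 (has a 0) -> no
Query results in order: maybe maybe no

Answer: maybe maybe no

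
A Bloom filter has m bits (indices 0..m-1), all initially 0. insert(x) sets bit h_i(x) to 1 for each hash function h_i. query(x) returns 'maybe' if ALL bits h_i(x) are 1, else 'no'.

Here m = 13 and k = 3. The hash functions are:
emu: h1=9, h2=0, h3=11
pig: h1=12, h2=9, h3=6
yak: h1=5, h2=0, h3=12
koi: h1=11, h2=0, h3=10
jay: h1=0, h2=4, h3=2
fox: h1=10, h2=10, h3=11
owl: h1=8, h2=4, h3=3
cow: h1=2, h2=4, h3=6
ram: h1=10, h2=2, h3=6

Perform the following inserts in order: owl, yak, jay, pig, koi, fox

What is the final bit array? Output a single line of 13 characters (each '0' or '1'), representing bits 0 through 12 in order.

Start: bits=0000000000000
After insert 'owl': sets bits 3 4 8 -> bits=0001100010000
After insert 'yak': sets bits 0 5 12 -> bits=1001110010001
After insert 'jay': sets bits 0 2 4 -> bits=1011110010001
After insert 'pig': sets bits 6 9 12 -> bits=1011111011001
After insert 'koi': sets bits 0 10 11 -> bits=1011111011111
After insert 'fox': sets bits 10 11 -> bits=1011111011111

Answer: 1011111011111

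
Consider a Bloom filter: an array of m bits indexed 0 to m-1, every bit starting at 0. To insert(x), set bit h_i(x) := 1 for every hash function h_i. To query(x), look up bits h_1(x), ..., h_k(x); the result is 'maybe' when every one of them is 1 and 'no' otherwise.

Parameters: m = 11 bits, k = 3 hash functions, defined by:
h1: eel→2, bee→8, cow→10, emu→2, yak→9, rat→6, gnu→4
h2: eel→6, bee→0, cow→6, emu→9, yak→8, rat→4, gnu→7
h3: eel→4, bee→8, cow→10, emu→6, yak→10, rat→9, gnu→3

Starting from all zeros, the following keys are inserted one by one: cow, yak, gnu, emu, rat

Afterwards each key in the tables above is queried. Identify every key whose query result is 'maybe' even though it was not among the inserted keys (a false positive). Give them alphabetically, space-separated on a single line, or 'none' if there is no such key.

Answer: eel

Derivation:
Start: bits=00000000000
After insert 'cow': sets bits 6 10 -> bits=00000010001
After insert 'yak': sets bits 8 9 10 -> bits=00000010111
After insert 'gnu': sets bits 3 4 7 -> bits=00011011111
After insert 'emu': sets bits 2 6 9 -> bits=00111011111
After insert 'rat': sets bits 4 6 9 -> bits=00111011111
Not inserted: bee eel — query each against bits=00111011111:
query bee: checks bit0=0, bit8=1 (has a 0) -> no => not a false positive
query eel: checks bit2=1, bit4=1, bit6=1 (all 1) -> maybe => FALSE POSITIVE
False positives (alphabetical): eel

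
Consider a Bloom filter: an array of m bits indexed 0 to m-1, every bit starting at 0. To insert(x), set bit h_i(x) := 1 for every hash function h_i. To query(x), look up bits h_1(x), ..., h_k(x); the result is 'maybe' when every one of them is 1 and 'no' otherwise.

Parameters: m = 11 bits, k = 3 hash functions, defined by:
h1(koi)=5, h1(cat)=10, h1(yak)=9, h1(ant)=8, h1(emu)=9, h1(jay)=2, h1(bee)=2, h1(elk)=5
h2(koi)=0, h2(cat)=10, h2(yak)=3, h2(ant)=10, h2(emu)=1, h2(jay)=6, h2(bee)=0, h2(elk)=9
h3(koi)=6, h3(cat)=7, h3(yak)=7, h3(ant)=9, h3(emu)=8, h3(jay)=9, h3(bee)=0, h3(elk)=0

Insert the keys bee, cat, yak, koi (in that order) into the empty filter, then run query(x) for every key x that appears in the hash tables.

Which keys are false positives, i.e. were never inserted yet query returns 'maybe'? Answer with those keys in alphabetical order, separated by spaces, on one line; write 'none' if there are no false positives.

Start: bits=00000000000
After insert 'bee': sets bits 0 2 -> bits=10100000000
After insert 'cat': sets bits 7 10 -> bits=10100001001
After insert 'yak': sets bits 3 7 9 -> bits=10110001011
After insert 'koi': sets bits 0 5 6 -> bits=10110111011
Not inserted: ant elk emu jay — query each against bits=10110111011:
query ant: checks bit8=0, bit9=1, bit10=1 (has a 0) -> no => not a false positive
query elk: checks bit0=1, bit5=1, bit9=1 (all 1) -> maybe => FALSE POSITIVE
query emu: checks bit1=0, bit8=0, bit9=1 (has a 0) -> no => not a false positive
query jay: checks bit2=1, bit6=1, bit9=1 (all 1) -> maybe => FALSE POSITIVE
False positives (alphabetical): elk jay

Answer: elk jay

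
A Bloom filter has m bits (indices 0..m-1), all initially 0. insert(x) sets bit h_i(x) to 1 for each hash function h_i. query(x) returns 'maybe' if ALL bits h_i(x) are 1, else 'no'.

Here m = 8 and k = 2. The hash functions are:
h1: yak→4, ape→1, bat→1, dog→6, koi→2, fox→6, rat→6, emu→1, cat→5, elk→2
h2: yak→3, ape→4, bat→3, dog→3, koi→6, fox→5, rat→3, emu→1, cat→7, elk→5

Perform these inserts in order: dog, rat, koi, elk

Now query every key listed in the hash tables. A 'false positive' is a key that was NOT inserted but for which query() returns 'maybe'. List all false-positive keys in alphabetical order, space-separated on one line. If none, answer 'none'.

Start: bits=00000000
After insert 'dog': sets bits 3 6 -> bits=00010010
After insert 'rat': sets bits 3 6 -> bits=00010010
After insert 'koi': sets bits 2 6 -> bits=00110010
After insert 'elk': sets bits 2 5 -> bits=00110110
Not inserted: ape bat cat emu fox yak — query each against bits=00110110:
query ape: checks bit1=0, bit4=0 (has a 0) -> no => not a false positive
query bat: checks bit1=0, bit3=1 (has a 0) -> no => not a false positive
query cat: checks bit5=1, bit7=0 (has a 0) -> no => not a false positive
query emu: checks bit1=0 (has a 0) -> no => not a false positive
query fox: checks bit5=1, bit6=1 (all 1) -> maybe => FALSE POSITIVE
query yak: checks bit3=1, bit4=0 (has a 0) -> no => not a false positive
False positives (alphabetical): fox

Answer: fox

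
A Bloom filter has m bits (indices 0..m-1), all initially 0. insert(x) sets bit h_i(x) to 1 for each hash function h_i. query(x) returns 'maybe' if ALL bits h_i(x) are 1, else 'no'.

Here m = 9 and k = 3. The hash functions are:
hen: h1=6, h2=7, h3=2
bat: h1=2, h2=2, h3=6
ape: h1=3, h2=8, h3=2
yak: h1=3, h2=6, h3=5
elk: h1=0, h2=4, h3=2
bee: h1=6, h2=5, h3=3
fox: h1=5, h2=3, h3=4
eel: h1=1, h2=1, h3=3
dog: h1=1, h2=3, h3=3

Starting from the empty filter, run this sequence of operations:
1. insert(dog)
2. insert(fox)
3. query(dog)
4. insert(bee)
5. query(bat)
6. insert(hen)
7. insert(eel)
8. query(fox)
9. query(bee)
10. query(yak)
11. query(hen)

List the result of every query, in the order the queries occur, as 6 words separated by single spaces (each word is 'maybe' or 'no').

Start: bits=000000000
Op 1: insert dog -> sets bits 1 3 -> bits=010100000
Op 2: insert fox -> sets bits 3 4 5 -> bits=010111000
Op 3: query dog -> checks bit1=1, bit3=1 (all 1) -> maybe
Op 4: insert bee -> sets bits 3 5 6 -> bits=010111100
Op 5: query bat -> checks bit2=0, bit6=1 (has a 0) -> no
Op 6: insert hen -> sets bits 2 6 7 -> bits=011111110
Op 7: insert eel -> sets bits 1 3 -> bits=011111110
Op 8: query fox -> checks bit3=1, bit4=1, bit5=1 (all 1) -> maybe
Op 9: query bee -> checks bit3=1, bit5=1, bit6=1 (all 1) -> maybe
Op 10: query yak -> checks bit3=1, bit5=1, bit6=1 (all 1) -> maybe
Op 11: query hen -> checks bit2=1, bit6=1, bit7=1 (all 1) -> maybe
Query results in order: maybe no maybe maybe maybe maybe

Answer: maybe no maybe maybe maybe maybe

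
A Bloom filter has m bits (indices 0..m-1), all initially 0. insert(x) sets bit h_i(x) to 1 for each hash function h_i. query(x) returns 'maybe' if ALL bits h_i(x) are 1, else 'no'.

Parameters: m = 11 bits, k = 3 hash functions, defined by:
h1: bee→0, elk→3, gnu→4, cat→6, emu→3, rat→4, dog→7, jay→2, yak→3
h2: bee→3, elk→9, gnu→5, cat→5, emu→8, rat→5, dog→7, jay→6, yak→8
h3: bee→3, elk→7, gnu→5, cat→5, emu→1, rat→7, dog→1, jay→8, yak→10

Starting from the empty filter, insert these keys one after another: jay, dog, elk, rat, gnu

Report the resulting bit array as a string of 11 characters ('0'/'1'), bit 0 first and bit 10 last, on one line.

Start: bits=00000000000
After insert 'jay': sets bits 2 6 8 -> bits=00100010100
After insert 'dog': sets bits 1 7 -> bits=01100011100
After insert 'elk': sets bits 3 7 9 -> bits=01110011110
After insert 'rat': sets bits 4 5 7 -> bits=01111111110
After insert 'gnu': sets bits 4 5 -> bits=01111111110

Answer: 01111111110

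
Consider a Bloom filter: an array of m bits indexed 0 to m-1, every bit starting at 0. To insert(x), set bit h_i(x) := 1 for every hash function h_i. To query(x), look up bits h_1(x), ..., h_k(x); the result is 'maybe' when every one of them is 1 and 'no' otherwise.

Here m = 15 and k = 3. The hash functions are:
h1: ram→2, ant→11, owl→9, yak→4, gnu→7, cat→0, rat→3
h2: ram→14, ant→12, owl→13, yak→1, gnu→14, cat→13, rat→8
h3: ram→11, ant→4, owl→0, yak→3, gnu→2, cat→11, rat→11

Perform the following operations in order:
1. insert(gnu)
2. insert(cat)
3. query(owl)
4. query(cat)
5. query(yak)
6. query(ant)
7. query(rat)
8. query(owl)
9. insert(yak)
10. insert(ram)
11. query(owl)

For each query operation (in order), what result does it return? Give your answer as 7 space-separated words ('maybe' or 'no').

Start: bits=000000000000000
Op 1: insert gnu -> sets bits 2 7 14 -> bits=001000010000001
Op 2: insert cat -> sets bits 0 11 13 -> bits=101000010001011
Op 3: query owl -> checks bit0=1, bit9=0, bit13=1 (has a 0) -> no
Op 4: query cat -> checks bit0=1, bit11=1, bit13=1 (all 1) -> maybe
Op 5: query yak -> checks bit1=0, bit3=0, bit4=0 (has a 0) -> no
Op 6: query ant -> checks bit4=0, bit11=1, bit12=0 (has a 0) -> no
Op 7: query rat -> checks bit3=0, bit8=0, bit11=1 (has a 0) -> no
Op 8: query owl -> checks bit0=1, bit9=0, bit13=1 (has a 0) -> no
Op 9: insert yak -> sets bits 1 3 4 -> bits=111110010001011
Op 10: insert ram -> sets bits 2 11 14 -> bits=111110010001011
Op 11: query owl -> checks bit0=1, bit9=0, bit13=1 (has a 0) -> no
Query results in order: no maybe no no no no no

Answer: no maybe no no no no no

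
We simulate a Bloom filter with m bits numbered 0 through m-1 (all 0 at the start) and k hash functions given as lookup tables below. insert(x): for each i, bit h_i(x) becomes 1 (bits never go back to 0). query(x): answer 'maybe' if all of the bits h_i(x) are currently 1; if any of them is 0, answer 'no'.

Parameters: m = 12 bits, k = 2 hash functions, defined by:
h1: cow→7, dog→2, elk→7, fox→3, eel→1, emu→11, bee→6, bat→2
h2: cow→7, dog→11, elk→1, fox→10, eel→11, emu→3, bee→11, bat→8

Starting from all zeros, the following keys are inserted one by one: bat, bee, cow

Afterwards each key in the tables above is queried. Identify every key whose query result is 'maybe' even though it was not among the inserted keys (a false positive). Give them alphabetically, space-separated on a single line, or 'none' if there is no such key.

Answer: dog

Derivation:
Start: bits=000000000000
After insert 'bat': sets bits 2 8 -> bits=001000001000
After insert 'bee': sets bits 6 11 -> bits=001000101001
After insert 'cow': sets bits 7 -> bits=001000111001
Not inserted: dog eel elk emu fox — query each against bits=001000111001:
query dog: checks bit2=1, bit11=1 (all 1) -> maybe => FALSE POSITIVE
query eel: checks bit1=0, bit11=1 (has a 0) -> no => not a false positive
query elk: checks bit1=0, bit7=1 (has a 0) -> no => not a false positive
query emu: checks bit3=0, bit11=1 (has a 0) -> no => not a false positive
query fox: checks bit3=0, bit10=0 (has a 0) -> no => not a false positive
False positives (alphabetical): dog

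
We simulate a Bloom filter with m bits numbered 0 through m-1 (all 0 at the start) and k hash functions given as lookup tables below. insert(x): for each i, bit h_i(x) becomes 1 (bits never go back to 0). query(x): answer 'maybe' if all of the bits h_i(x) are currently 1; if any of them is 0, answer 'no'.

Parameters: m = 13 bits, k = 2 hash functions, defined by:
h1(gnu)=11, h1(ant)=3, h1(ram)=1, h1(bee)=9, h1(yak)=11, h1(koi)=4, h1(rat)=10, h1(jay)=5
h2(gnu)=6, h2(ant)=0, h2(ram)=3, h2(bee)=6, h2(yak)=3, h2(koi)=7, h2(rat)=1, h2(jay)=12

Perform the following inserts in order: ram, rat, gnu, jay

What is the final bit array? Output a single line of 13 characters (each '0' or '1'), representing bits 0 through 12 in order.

Answer: 0101011000111

Derivation:
Start: bits=0000000000000
After insert 'ram': sets bits 1 3 -> bits=0101000000000
After insert 'rat': sets bits 1 10 -> bits=0101000000100
After insert 'gnu': sets bits 6 11 -> bits=0101001000110
After insert 'jay': sets bits 5 12 -> bits=0101011000111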